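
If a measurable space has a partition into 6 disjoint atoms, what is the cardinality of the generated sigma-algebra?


Each element of the sigma-algebra is a union of some subset of the 6 atoms.
The number of such subsets is 2^6 = 64.


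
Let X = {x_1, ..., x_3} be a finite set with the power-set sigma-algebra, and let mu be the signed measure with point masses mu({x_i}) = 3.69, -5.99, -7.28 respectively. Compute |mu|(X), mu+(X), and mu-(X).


Step 1: Every measurable set is a union of atoms (the cells / points), so a Hahn decomposition is
  obtained by grouping atoms by sign: P = union of atoms with mu > 0, N = union of the remaining atoms.
  Atoms in P (indices): 1;  atoms in N (indices): 2, 3
  Positive values: 3.69
  Negative values: -5.99, -7.28
Step 2: mu+(X) = mu(P) = sum of positive atom values = 3.69
Step 3: mu-(X) = -mu(N) = sum of |negative atom values| = 13.27
Step 4: |mu|(X) = mu+(X) + mu-(X) = 3.69 + 13.27 = 16.96


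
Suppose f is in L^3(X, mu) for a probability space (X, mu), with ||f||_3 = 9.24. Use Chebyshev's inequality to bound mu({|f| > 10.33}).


Chebyshev/Markov inequality: mu(|f| > eps) <= (||f||_p / eps)^p
Step 1: ||f||_3 / eps = 9.24 / 10.33 = 0.894482
Step 2: Raise to power p = 3:
  (0.894482)^3 = 0.715674
Step 3: Therefore mu(|f| > 10.33) <= 0.715674


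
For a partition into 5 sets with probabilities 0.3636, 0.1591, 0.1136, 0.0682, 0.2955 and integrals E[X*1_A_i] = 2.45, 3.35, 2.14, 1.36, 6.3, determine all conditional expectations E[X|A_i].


For each cell A_i: E[X|A_i] = E[X*1_A_i] / P(A_i)
Step 1: E[X|A_1] = 2.45 / 0.3636 = 6.738174
Step 2: E[X|A_2] = 3.35 / 0.1591 = 21.05594
Step 3: E[X|A_3] = 2.14 / 0.1136 = 18.838028
Step 4: E[X|A_4] = 1.36 / 0.0682 = 19.941349
Step 5: E[X|A_5] = 6.3 / 0.2955 = 21.319797
Verification: E[X] = sum E[X*1_A_i] = 2.45 + 3.35 + 2.14 + 1.36 + 6.3 = 15.6


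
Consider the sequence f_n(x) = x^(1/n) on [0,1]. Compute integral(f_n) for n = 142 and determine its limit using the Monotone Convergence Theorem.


At n = 142: f_142(x) = x^(1/142).
Step 1: integral(x^(1/142), 0, 1) = [x^(1/142+1) / (1/142+1)] from 0 to 1
     = 1 / (1/142 + 1) = 1 / ((142+1)/142) = 142/(142+1)
     = 142/143 = 0.993007
Step 2: As n -> infinity, f_n(x) = x^(1/n) -> 1 for x in (0,1], and f_n is increasing in n.
By MCT, lim_n integral(f_n) = integral(lim_n f_n) = integral(1, 0, 1) = 1.
Step 3: Verify convergence: 142/143 = 0.993007 -> 1


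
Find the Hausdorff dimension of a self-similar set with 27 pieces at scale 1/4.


For a self-similar set with N copies scaled by 1/r:
dim_H = log(N)/log(r) = log(27)/log(4)
= 3.295837/1.386294
= 2.377444


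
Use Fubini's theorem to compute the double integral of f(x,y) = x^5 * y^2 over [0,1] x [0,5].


By Fubini's theorem, the double integral factors as a product of single integrals:
Step 1: integral_0^1 x^5 dx = [x^6/6] from 0 to 1
     = 1^6/6 = 0.166667
Step 2: integral_0^5 y^2 dy = [y^3/3] from 0 to 5
     = 5^3/3 = 41.666667
Step 3: Double integral = 0.166667 * 41.666667 = 6.944444


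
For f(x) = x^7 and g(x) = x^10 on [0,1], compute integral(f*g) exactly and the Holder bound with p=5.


Step 1: Exact integral of f*g = integral(x^17, 0, 1) = 1/18
     = 0.055556
Step 2: Holder bound with p=5, q=1.25:
  ||f||_p = (integral x^35 dx)^(1/5) = (1/36)^(1/5) = 0.488359
  ||g||_q = (integral x^12.5 dx)^(1/1.25) = (1/13.5)^(1/1.25) = 0.124662
Step 3: Holder bound = ||f||_p * ||g||_q = 0.488359 * 0.124662 = 0.06088
Verification: 0.055556 <= 0.06088 (Holder holds)


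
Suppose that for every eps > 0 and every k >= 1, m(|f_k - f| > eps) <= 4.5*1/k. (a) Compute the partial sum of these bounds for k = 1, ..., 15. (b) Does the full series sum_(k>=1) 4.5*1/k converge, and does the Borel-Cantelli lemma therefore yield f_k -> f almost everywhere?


Step 1: List the terms 4.5*1/k for k = 1 to 15:
  k=1: 4.5
  k=2: 2.25
  k=3: 1.5
  k=4: 1.125
  k=5: 0.9
  k=6: 0.75
  k=7: 0.642857
  k=8: 0.5625
  k=9: 0.5
  k=10: 0.45
  k=11: 0.409091
  k=12: 0.375
  k=13: 0.346154
  k=14: 0.321429
  k=15: 0.3
Step 2: Partial sum = 4.5 + 2.25 + 1.5 + 1.125 + 0.9 + 0.75 + 0.642857 + 0.5625 + 0.5 + 0.45 + 0.409091 + 0.375 + 0.346154 + 0.321429 + 0.3
     = 14.93203
Step 3: The full series sum_(k>=1) 4.5*1/k diverges (harmonic series, p = 1; a nonzero constant multiple of a divergent series diverges).
Step 4: The (first) Borel-Cantelli lemma requires a summable sequence of measures, so it does not apply here;
        from this bound alone no conclusion about a.e. convergence can be drawn (convergence in measure still
        gives an a.e.-convergent subsequence, but not a.e. convergence of the whole sequence).
Conclusion: series diverges; Borel-Cantelli is inconclusive about a.e. convergence of f_k.


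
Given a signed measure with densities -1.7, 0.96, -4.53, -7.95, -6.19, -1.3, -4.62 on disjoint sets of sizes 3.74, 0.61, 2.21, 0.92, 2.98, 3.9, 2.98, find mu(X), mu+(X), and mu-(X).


Step 1: Compute signed measure on each set:
  Set 1: -1.7 * 3.74 = -6.358
  Set 2: 0.96 * 0.61 = 0.5856
  Set 3: -4.53 * 2.21 = -10.0113
  Set 4: -7.95 * 0.92 = -7.314
  Set 5: -6.19 * 2.98 = -18.4462
  Set 6: -1.3 * 3.9 = -5.07
  Set 7: -4.62 * 2.98 = -13.7676
Step 2: Total signed measure = (-6.358) + (0.5856) + (-10.0113) + (-7.314) + (-18.4462) + (-5.07) + (-13.7676)
     = -60.3815
Step 3: Positive part mu+(X) = sum of positive contributions = 0.5856
Step 4: Negative part mu-(X) = |sum of negative contributions| = 60.9671


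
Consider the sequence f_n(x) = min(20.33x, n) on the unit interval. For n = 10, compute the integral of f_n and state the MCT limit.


f(x) = 20.33x on [0,1]; f_n(x) = min(20.33x, n). At n = 10:
Step 1: f(x) reaches 10 at x = 10/20.33 = 0.491884
Step 2: integral(f_10) = integral(20.33x, 0, 0.491884) + integral(10, 0.491884, 1)
       = 20.33*0.491884^2/2 + 10*(1 - 0.491884)
       = 2.45942 + 5.081161
       = 7.54058
Step 3: As n -> infinity, f_n increases to f, so by MCT integral(f_n) -> integral(f) = 20.33/2 = 10.165.
Convergence: integral(f_10) = 7.54058 -> 10.165 as n -> infinity


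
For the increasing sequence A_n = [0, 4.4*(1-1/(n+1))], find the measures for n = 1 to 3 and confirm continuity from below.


By continuity of measure from below: if A_n increases to A, then m(A_n) -> m(A).
Here A = [0, 4.4], so m(A) = 4.4
Step 1: a_1 = 4.4*(1 - 1/2) = 2.2, m(A_1) = 2.2
Step 2: a_2 = 4.4*(1 - 1/3) = 2.9333, m(A_2) = 2.9333
Step 3: a_3 = 4.4*(1 - 1/4) = 3.3, m(A_3) = 3.3
Limit: m(A_n) -> m([0,4.4]) = 4.4


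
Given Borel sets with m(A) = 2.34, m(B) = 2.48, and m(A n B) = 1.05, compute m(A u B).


By inclusion-exclusion: m(A u B) = m(A) + m(B) - m(A n B)
= 2.34 + 2.48 - 1.05
= 3.77


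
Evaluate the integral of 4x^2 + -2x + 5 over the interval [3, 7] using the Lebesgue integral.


The Lebesgue integral of a Riemann-integrable function agrees with the Riemann integral.
Antiderivative F(x) = (4/3)x^3 + (-2/2)x^2 + 5x
F(7) = (4/3)*7^3 + (-2/2)*7^2 + 5*7
     = (4/3)*343 + (-2/2)*49 + 5*7
     = 457.333333 + -49 + 35
     = 443.333333
F(3) = 42
Integral = F(7) - F(3) = 443.333333 - 42 = 401.333333


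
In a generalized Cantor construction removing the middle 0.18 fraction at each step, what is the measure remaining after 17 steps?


Step 1: At each step, fraction remaining = 1 - 0.18 = 0.82
Step 2: After 17 steps, measure = (0.82)^17
Result = 0.034264


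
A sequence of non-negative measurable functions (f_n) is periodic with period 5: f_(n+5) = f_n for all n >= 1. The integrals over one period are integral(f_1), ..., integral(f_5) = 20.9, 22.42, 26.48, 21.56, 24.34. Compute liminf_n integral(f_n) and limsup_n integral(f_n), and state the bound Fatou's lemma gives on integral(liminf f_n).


The sequence (integral(f_n)) is periodic with period 5, repeating the values 20.9, 22.42, 26.48, 21.56, 24.34 indefinitely.
Step 1: For a periodic sequence, every tail (a_m, a_(m+1), ...) contains all 5 period values infinitely often.
Step 2: Hence inf of every tail = min of the period values = min(20.9, 22.42, 26.48, 21.56, 24.34) = 20.9.
        liminf_n integral(f_n) = sup over m of (inf of tail from m) = 20.9.
Step 3: Similarly sup of every tail = max of the period values = 26.48.
        limsup_n integral(f_n) = 26.48.
Step 4: Fatou's lemma: integral(liminf_n f_n) <= liminf_n integral(f_n) = 20.9.
        So the integral of the pointwise liminf is at most 20.9.


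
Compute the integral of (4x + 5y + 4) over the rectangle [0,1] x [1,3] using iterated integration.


By Fubini, integrate in x first, then y.
Step 1: Fix y, integrate over x in [0,1]:
  integral(4x + 5y + 4, x=0..1)
  = 4*(1^2 - 0^2)/2 + (5y + 4)*(1 - 0)
  = 2 + (5y + 4)*1
  = 2 + 5y + 4
  = 6 + 5y
Step 2: Integrate over y in [1,3]:
  integral(6 + 5y, y=1..3)
  = 6*2 + 5*(3^2 - 1^2)/2
  = 12 + 20
  = 32


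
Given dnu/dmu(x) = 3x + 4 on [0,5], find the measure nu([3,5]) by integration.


nu(A) = integral_A (dnu/dmu) dmu = integral_3^5 (3x + 4) dx
Step 1: Antiderivative F(x) = (3/2)x^2 + 4x
Step 2: F(5) = (3/2)*5^2 + 4*5 = 37.5 + 20 = 57.5
Step 3: F(3) = (3/2)*3^2 + 4*3 = 13.5 + 12 = 25.5
Step 4: nu([3,5]) = F(5) - F(3) = 57.5 - 25.5 = 32


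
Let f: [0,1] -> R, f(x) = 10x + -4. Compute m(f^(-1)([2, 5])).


f^(-1)([2, 5]) = {x : 2 <= 10x + -4 <= 5}
Solving: (2 - -4)/10 <= x <= (5 - -4)/10
= [0.6, 0.9]
Intersecting with [0,1]: [0.6, 0.9]
Measure = 0.9 - 0.6 = 0.3


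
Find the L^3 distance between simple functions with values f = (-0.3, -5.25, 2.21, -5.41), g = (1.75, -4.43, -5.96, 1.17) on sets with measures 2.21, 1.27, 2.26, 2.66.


Step 1: Compute differences f_i - g_i:
  -0.3 - 1.75 = -2.05
  -5.25 - -4.43 = -0.82
  2.21 - -5.96 = 8.17
  -5.41 - 1.17 = -6.58
Step 2: Compute |diff|^3 * measure for each set:
  |-2.05|^3 * 2.21 = 8.615125 * 2.21 = 19.039426
  |-0.82|^3 * 1.27 = 0.551368 * 1.27 = 0.700237
  |8.17|^3 * 2.26 = 545.338513 * 2.26 = 1232.465039
  |-6.58|^3 * 2.66 = 284.890312 * 2.66 = 757.80823
Step 3: Sum = 2010.012933
Step 4: ||f-g||_3 = (2010.012933)^(1/3) = 12.620201


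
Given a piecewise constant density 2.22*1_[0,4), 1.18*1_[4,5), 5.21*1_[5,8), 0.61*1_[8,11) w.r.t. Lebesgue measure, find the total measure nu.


Integrate each piece of the Radon-Nikodym derivative:
Step 1: integral_0^4 2.22 dx = 2.22*(4-0) = 2.22*4 = 8.88
Step 2: integral_4^5 1.18 dx = 1.18*(5-4) = 1.18*1 = 1.18
Step 3: integral_5^8 5.21 dx = 5.21*(8-5) = 5.21*3 = 15.63
Step 4: integral_8^11 0.61 dx = 0.61*(11-8) = 0.61*3 = 1.83
Total: 8.88 + 1.18 + 15.63 + 1.83 = 27.52


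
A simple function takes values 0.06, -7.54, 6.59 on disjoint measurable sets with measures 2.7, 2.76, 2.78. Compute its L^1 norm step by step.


Step 1: Compute |f_i|^1 for each value:
  |0.06|^1 = 0.06
  |-7.54|^1 = 7.54
  |6.59|^1 = 6.59
Step 2: Multiply by measures and sum:
  0.06 * 2.7 = 0.162
  7.54 * 2.76 = 20.8104
  6.59 * 2.78 = 18.3202
Sum = 0.162 + 20.8104 + 18.3202 = 39.2926
Step 3: Take the p-th root:
||f||_1 = (39.2926)^(1/1) = 39.2926


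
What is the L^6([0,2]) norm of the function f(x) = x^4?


Step 1: ||f||_6 = (integral_0^2 |x^4|^6 dx)^(1/6)
     = (integral_0^2 x^24 dx)^(1/6)
Step 2: integral_0^2 x^24 dx = [x^25/(25)] from 0 to 2 = 2^25/25
     = 33554432/25 = 1.342177e+06
Step 3: ||f||_6 = (1.342177e+06)^(1/6) = 10.502717


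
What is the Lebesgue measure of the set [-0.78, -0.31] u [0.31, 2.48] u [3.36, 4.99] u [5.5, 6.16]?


For pairwise disjoint intervals, m(union) = sum of lengths.
= (-0.31 - -0.78) + (2.48 - 0.31) + (4.99 - 3.36) + (6.16 - 5.5)
= 0.47 + 2.17 + 1.63 + 0.66
= 4.93


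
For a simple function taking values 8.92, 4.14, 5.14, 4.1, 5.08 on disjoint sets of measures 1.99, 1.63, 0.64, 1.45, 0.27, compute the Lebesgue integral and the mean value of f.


Step 1: Integral = sum(value_i * measure_i)
= 8.92*1.99 + 4.14*1.63 + 5.14*0.64 + 4.1*1.45 + 5.08*0.27
= 17.7508 + 6.7482 + 3.2896 + 5.945 + 1.3716
= 35.1052
Step 2: Total measure of domain = 1.99 + 1.63 + 0.64 + 1.45 + 0.27 = 5.98
Step 3: Average value = 35.1052 / 5.98 = 5.870435


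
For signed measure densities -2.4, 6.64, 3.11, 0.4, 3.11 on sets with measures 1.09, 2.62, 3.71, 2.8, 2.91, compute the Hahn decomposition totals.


Step 1: Compute signed measure on each set:
  Set 1: -2.4 * 1.09 = -2.616
  Set 2: 6.64 * 2.62 = 17.3968
  Set 3: 3.11 * 3.71 = 11.5381
  Set 4: 0.4 * 2.8 = 1.12
  Set 5: 3.11 * 2.91 = 9.0501
Step 2: Total signed measure = (-2.616) + (17.3968) + (11.5381) + (1.12) + (9.0501)
     = 36.489
Step 3: Positive part mu+(X) = sum of positive contributions = 39.105
Step 4: Negative part mu-(X) = |sum of negative contributions| = 2.616


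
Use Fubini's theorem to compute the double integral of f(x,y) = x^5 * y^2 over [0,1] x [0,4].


By Fubini's theorem, the double integral factors as a product of single integrals:
Step 1: integral_0^1 x^5 dx = [x^6/6] from 0 to 1
     = 1^6/6 = 0.166667
Step 2: integral_0^4 y^2 dy = [y^3/3] from 0 to 4
     = 4^3/3 = 21.333333
Step 3: Double integral = 0.166667 * 21.333333 = 3.555556


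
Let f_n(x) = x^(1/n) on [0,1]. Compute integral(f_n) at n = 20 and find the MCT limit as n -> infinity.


At n = 20: f_20(x) = x^(1/20).
Step 1: integral(x^(1/20), 0, 1) = [x^(1/20+1) / (1/20+1)] from 0 to 1
     = 1 / (1/20 + 1) = 1 / ((20+1)/20) = 20/(20+1)
     = 20/21 = 0.952381
Step 2: As n -> infinity, f_n(x) = x^(1/n) -> 1 for x in (0,1], and f_n is increasing in n.
By MCT, lim_n integral(f_n) = integral(lim_n f_n) = integral(1, 0, 1) = 1.
Step 3: Verify convergence: 20/21 = 0.952381 -> 1


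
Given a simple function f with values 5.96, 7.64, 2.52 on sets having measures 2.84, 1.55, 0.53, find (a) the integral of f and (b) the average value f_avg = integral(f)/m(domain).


Step 1: Integral = sum(value_i * measure_i)
= 5.96*2.84 + 7.64*1.55 + 2.52*0.53
= 16.9264 + 11.842 + 1.3356
= 30.104
Step 2: Total measure of domain = 2.84 + 1.55 + 0.53 = 4.92
Step 3: Average value = 30.104 / 4.92 = 6.118699


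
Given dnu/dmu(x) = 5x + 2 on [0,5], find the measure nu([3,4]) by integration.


nu(A) = integral_A (dnu/dmu) dmu = integral_3^4 (5x + 2) dx
Step 1: Antiderivative F(x) = (5/2)x^2 + 2x
Step 2: F(4) = (5/2)*4^2 + 2*4 = 40 + 8 = 48
Step 3: F(3) = (5/2)*3^2 + 2*3 = 22.5 + 6 = 28.5
Step 4: nu([3,4]) = F(4) - F(3) = 48 - 28.5 = 19.5


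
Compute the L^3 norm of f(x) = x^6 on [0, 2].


Step 1: ||f||_3 = (integral_0^2 |x^6|^3 dx)^(1/3)
     = (integral_0^2 x^18 dx)^(1/3)
Step 2: integral_0^2 x^18 dx = [x^19/(19)] from 0 to 2 = 2^19/19
     = 524288/19 = 27594.105263
Step 3: ||f||_3 = (27594.105263)^(1/3) = 30.218445


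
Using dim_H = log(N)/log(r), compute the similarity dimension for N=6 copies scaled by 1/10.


For a self-similar set with N copies scaled by 1/r:
dim_H = log(N)/log(r) = log(6)/log(10)
= 1.791759/2.302585
= 0.778151


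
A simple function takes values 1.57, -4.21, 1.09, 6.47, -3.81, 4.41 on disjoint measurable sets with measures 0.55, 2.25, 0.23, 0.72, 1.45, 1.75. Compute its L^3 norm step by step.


Step 1: Compute |f_i|^3 for each value:
  |1.57|^3 = 3.869893
  |-4.21|^3 = 74.618461
  |1.09|^3 = 1.295029
  |6.47|^3 = 270.840023
  |-3.81|^3 = 55.306341
  |4.41|^3 = 85.766121
Step 2: Multiply by measures and sum:
  3.869893 * 0.55 = 2.128441
  74.618461 * 2.25 = 167.891537
  1.295029 * 0.23 = 0.297857
  270.840023 * 0.72 = 195.004817
  55.306341 * 1.45 = 80.194194
  85.766121 * 1.75 = 150.090712
Sum = 2.128441 + 167.891537 + 0.297857 + 195.004817 + 80.194194 + 150.090712 = 595.607558
Step 3: Take the p-th root:
||f||_3 = (595.607558)^(1/3) = 8.413694


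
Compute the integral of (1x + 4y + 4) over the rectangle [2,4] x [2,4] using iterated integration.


By Fubini, integrate in x first, then y.
Step 1: Fix y, integrate over x in [2,4]:
  integral(1x + 4y + 4, x=2..4)
  = 1*(4^2 - 2^2)/2 + (4y + 4)*(4 - 2)
  = 6 + (4y + 4)*2
  = 6 + 8y + 8
  = 14 + 8y
Step 2: Integrate over y in [2,4]:
  integral(14 + 8y, y=2..4)
  = 14*2 + 8*(4^2 - 2^2)/2
  = 28 + 48
  = 76


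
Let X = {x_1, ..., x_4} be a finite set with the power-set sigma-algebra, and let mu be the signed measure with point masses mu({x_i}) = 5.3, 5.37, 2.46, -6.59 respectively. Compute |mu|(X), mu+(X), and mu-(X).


Step 1: Every measurable set is a union of atoms (the cells / points), so a Hahn decomposition is
  obtained by grouping atoms by sign: P = union of atoms with mu > 0, N = union of the remaining atoms.
  Atoms in P (indices): 1, 2, 3;  atoms in N (indices): 4
  Positive values: 5.3, 5.37, 2.46
  Negative values: -6.59
Step 2: mu+(X) = mu(P) = sum of positive atom values = 13.13
Step 3: mu-(X) = -mu(N) = sum of |negative atom values| = 6.59
Step 4: |mu|(X) = mu+(X) + mu-(X) = 13.13 + 6.59 = 19.72


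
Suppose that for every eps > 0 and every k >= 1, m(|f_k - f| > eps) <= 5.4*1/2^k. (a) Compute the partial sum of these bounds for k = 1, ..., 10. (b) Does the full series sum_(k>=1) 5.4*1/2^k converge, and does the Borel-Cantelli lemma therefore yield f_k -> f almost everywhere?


Step 1: List the terms 5.4*1/2^k for k = 1 to 10:
  k=1: 2.7
  k=2: 1.35
  k=3: 0.675
  k=4: 0.3375
  k=5: 0.16875
  k=6: 0.084375
  k=7: 0.042188
  k=8: 0.021094
  k=9: 0.010547
  k=10: 0.005273
Step 2: Partial sum = 2.7 + 1.35 + 0.675 + 0.3375 + 0.16875 + 0.084375 + 0.042188 + 0.021094 + 0.010547 + 0.005273
     = 5.394727
Step 3: The full series sum_(k>=1) 5.4*1/2^k converges (geometric series with ratio 1/2 < 1; a constant multiple of a convergent series converges).
Step 4: Fix eps > 0. Since sum_k m(|f_k - f| > eps) < infinity, the Borel-Cantelli lemma gives
        m(limsup_k {|f_k - f| > eps}) = 0, i.e. for a.e. x, |f_k(x) - f(x)| <= eps for all large k.
        Applying this with eps = 1/j for j = 1, 2, ... and intersecting the countably many full-measure sets,
        for a.e. x we get limsup_k |f_k(x) - f(x)| <= 1/j for every j, hence f_k -> f almost everywhere.
Conclusion: series converges; Borel-Cantelli yields f_k -> f a.e.


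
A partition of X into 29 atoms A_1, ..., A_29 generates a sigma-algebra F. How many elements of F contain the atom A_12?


Each element of F is a union of some subset S of the 29 atoms.
The element contains A_12 iff A_12 is in S.
So we count subsets S of {A_1,...,A_29} with A_12 in S: choose freely among the other 28 atoms.
Count = 2^(29-1) = 2^28 = 268435456.


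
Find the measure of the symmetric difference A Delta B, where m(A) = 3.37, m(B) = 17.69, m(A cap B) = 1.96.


m(A Delta B) = m(A) + m(B) - 2*m(A n B)
= 3.37 + 17.69 - 2*1.96
= 3.37 + 17.69 - 3.92
= 17.14


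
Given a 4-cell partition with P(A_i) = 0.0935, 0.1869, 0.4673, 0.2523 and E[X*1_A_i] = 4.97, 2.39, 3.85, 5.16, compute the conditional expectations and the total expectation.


For each cell A_i: E[X|A_i] = E[X*1_A_i] / P(A_i)
Step 1: E[X|A_1] = 4.97 / 0.0935 = 53.15508
Step 2: E[X|A_2] = 2.39 / 0.1869 = 12.787587
Step 3: E[X|A_3] = 3.85 / 0.4673 = 8.238819
Step 4: E[X|A_4] = 5.16 / 0.2523 = 20.451843
Verification: E[X] = sum E[X*1_A_i] = 4.97 + 2.39 + 3.85 + 5.16 = 16.37


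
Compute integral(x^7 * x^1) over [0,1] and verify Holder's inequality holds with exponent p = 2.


Step 1: Exact integral of f*g = integral(x^8, 0, 1) = 1/9
     = 0.111111
Step 2: Holder bound with p=2, q=2:
  ||f||_p = (integral x^14 dx)^(1/2) = (1/15)^(1/2) = 0.258199
  ||g||_q = (integral x^2 dx)^(1/2) = (1/3)^(1/2) = 0.57735
Step 3: Holder bound = ||f||_p * ||g||_q = 0.258199 * 0.57735 = 0.149071
Verification: 0.111111 <= 0.149071 (Holder holds)


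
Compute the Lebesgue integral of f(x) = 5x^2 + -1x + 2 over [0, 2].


The Lebesgue integral of a Riemann-integrable function agrees with the Riemann integral.
Antiderivative F(x) = (5/3)x^3 + (-1/2)x^2 + 2x
F(2) = (5/3)*2^3 + (-1/2)*2^2 + 2*2
     = (5/3)*8 + (-1/2)*4 + 2*2
     = 13.333333 + -2 + 4
     = 15.333333
F(0) = 0.0
Integral = F(2) - F(0) = 15.333333 - 0.0 = 15.333333


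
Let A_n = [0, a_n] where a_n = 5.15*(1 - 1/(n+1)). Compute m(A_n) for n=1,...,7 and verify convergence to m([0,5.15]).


By continuity of measure from below: if A_n increases to A, then m(A_n) -> m(A).
Here A = [0, 5.15], so m(A) = 5.15
Step 1: a_1 = 5.15*(1 - 1/2) = 2.575, m(A_1) = 2.575
Step 2: a_2 = 5.15*(1 - 1/3) = 3.4333, m(A_2) = 3.4333
Step 3: a_3 = 5.15*(1 - 1/4) = 3.8625, m(A_3) = 3.8625
Step 4: a_4 = 5.15*(1 - 1/5) = 4.12, m(A_4) = 4.12
Step 5: a_5 = 5.15*(1 - 1/6) = 4.2917, m(A_5) = 4.2917
Step 6: a_6 = 5.15*(1 - 1/7) = 4.4143, m(A_6) = 4.4143
Step 7: a_7 = 5.15*(1 - 1/8) = 4.5063, m(A_7) = 4.5063
Limit: m(A_n) -> m([0,5.15]) = 5.15


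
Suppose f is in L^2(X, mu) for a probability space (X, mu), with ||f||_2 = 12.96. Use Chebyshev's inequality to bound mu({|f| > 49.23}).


Chebyshev/Markov inequality: mu(|f| > eps) <= (||f||_p / eps)^p
Step 1: ||f||_2 / eps = 12.96 / 49.23 = 0.263254
Step 2: Raise to power p = 2:
  (0.263254)^2 = 0.069303
Step 3: Therefore mu(|f| > 49.23) <= 0.069303


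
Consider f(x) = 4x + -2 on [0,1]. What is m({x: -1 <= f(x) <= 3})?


f^(-1)([-1, 3]) = {x : -1 <= 4x + -2 <= 3}
Solving: (-1 - -2)/4 <= x <= (3 - -2)/4
= [0.25, 1.25]
Intersecting with [0,1]: [0.25, 1]
Measure = 1 - 0.25 = 0.75


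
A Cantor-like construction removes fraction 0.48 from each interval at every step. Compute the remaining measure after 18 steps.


Step 1: At each step, fraction remaining = 1 - 0.48 = 0.52
Step 2: After 18 steps, measure = (0.52)^18
Result = 7.727877e-06


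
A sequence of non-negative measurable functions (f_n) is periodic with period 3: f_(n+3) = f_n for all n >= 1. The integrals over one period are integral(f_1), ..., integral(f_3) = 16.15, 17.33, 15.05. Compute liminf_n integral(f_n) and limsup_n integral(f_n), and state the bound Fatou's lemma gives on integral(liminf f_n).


The sequence (integral(f_n)) is periodic with period 3, repeating the values 16.15, 17.33, 15.05 indefinitely.
Step 1: For a periodic sequence, every tail (a_m, a_(m+1), ...) contains all 3 period values infinitely often.
Step 2: Hence inf of every tail = min of the period values = min(16.15, 17.33, 15.05) = 15.05.
        liminf_n integral(f_n) = sup over m of (inf of tail from m) = 15.05.
Step 3: Similarly sup of every tail = max of the period values = 17.33.
        limsup_n integral(f_n) = 17.33.
Step 4: Fatou's lemma: integral(liminf_n f_n) <= liminf_n integral(f_n) = 15.05.
        So the integral of the pointwise liminf is at most 15.05.


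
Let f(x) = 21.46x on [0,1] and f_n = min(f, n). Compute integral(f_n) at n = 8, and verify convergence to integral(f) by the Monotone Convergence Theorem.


f(x) = 21.46x on [0,1]; f_n(x) = min(21.46x, n). At n = 8:
Step 1: f(x) reaches 8 at x = 8/21.46 = 0.372787
Step 2: integral(f_8) = integral(21.46x, 0, 0.372787) + integral(8, 0.372787, 1)
       = 21.46*0.372787^2/2 + 8*(1 - 0.372787)
       = 1.491146 + 5.017707
       = 6.508854
Step 3: As n -> infinity, f_n increases to f, so by MCT integral(f_n) -> integral(f) = 21.46/2 = 10.73.
Convergence: integral(f_8) = 6.508854 -> 10.73 as n -> infinity


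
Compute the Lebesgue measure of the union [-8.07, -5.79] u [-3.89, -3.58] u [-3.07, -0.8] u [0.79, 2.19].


For pairwise disjoint intervals, m(union) = sum of lengths.
= (-5.79 - -8.07) + (-3.58 - -3.89) + (-0.8 - -3.07) + (2.19 - 0.79)
= 2.28 + 0.31 + 2.27 + 1.4
= 6.26


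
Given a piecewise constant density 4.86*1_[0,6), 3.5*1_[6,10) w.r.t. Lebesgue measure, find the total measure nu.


Integrate each piece of the Radon-Nikodym derivative:
Step 1: integral_0^6 4.86 dx = 4.86*(6-0) = 4.86*6 = 29.16
Step 2: integral_6^10 3.5 dx = 3.5*(10-6) = 3.5*4 = 14
Total: 29.16 + 14 = 43.16


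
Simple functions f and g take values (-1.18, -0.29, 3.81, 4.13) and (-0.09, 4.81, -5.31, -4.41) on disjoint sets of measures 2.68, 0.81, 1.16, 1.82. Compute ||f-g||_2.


Step 1: Compute differences f_i - g_i:
  -1.18 - -0.09 = -1.09
  -0.29 - 4.81 = -5.1
  3.81 - -5.31 = 9.12
  4.13 - -4.41 = 8.54
Step 2: Compute |diff|^2 * measure for each set:
  |-1.09|^2 * 2.68 = 1.1881 * 2.68 = 3.184108
  |-5.1|^2 * 0.81 = 26.01 * 0.81 = 21.0681
  |9.12|^2 * 1.16 = 83.1744 * 1.16 = 96.482304
  |8.54|^2 * 1.82 = 72.9316 * 1.82 = 132.735512
Step 3: Sum = 253.470024
Step 4: ||f-g||_2 = (253.470024)^(1/2) = 15.920742


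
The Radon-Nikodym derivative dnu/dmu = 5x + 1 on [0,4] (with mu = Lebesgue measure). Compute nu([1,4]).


nu(A) = integral_A (dnu/dmu) dmu = integral_1^4 (5x + 1) dx
Step 1: Antiderivative F(x) = (5/2)x^2 + 1x
Step 2: F(4) = (5/2)*4^2 + 1*4 = 40 + 4 = 44
Step 3: F(1) = (5/2)*1^2 + 1*1 = 2.5 + 1 = 3.5
Step 4: nu([1,4]) = F(4) - F(1) = 44 - 3.5 = 40.5


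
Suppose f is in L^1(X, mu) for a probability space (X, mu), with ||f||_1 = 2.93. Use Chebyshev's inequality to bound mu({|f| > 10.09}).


Chebyshev/Markov inequality: mu(|f| > eps) <= (||f||_p / eps)^p
Step 1: ||f||_1 / eps = 2.93 / 10.09 = 0.290387
Step 2: Raise to power p = 1:
  (0.290387)^1 = 0.290387
Step 3: Therefore mu(|f| > 10.09) <= 0.290387


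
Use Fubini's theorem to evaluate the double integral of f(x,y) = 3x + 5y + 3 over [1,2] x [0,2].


By Fubini, integrate in x first, then y.
Step 1: Fix y, integrate over x in [1,2]:
  integral(3x + 5y + 3, x=1..2)
  = 3*(2^2 - 1^2)/2 + (5y + 3)*(2 - 1)
  = 4.5 + (5y + 3)*1
  = 4.5 + 5y + 3
  = 7.5 + 5y
Step 2: Integrate over y in [0,2]:
  integral(7.5 + 5y, y=0..2)
  = 7.5*2 + 5*(2^2 - 0^2)/2
  = 15 + 10
  = 25


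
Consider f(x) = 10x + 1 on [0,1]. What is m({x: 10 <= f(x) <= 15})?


f^(-1)([10, 15]) = {x : 10 <= 10x + 1 <= 15}
Solving: (10 - 1)/10 <= x <= (15 - 1)/10
= [0.9, 1.4]
Intersecting with [0,1]: [0.9, 1]
Measure = 1 - 0.9 = 0.1


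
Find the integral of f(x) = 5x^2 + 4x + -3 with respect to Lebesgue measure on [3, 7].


The Lebesgue integral of a Riemann-integrable function agrees with the Riemann integral.
Antiderivative F(x) = (5/3)x^3 + (4/2)x^2 + -3x
F(7) = (5/3)*7^3 + (4/2)*7^2 + -3*7
     = (5/3)*343 + (4/2)*49 + -3*7
     = 571.666667 + 98 + -21
     = 648.666667
F(3) = 54
Integral = F(7) - F(3) = 648.666667 - 54 = 594.666667


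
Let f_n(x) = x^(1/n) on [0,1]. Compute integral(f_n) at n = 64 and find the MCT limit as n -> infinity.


At n = 64: f_64(x) = x^(1/64).
Step 1: integral(x^(1/64), 0, 1) = [x^(1/64+1) / (1/64+1)] from 0 to 1
     = 1 / (1/64 + 1) = 1 / ((64+1)/64) = 64/(64+1)
     = 64/65 = 0.984615
Step 2: As n -> infinity, f_n(x) = x^(1/n) -> 1 for x in (0,1], and f_n is increasing in n.
By MCT, lim_n integral(f_n) = integral(lim_n f_n) = integral(1, 0, 1) = 1.
Step 3: Verify convergence: 64/65 = 0.984615 -> 1


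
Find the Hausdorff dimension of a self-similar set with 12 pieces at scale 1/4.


For a self-similar set with N copies scaled by 1/r:
dim_H = log(N)/log(r) = log(12)/log(4)
= 2.484907/1.386294
= 1.792481


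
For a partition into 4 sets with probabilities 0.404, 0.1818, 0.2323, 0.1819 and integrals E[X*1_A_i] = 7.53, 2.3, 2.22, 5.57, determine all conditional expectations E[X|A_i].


For each cell A_i: E[X|A_i] = E[X*1_A_i] / P(A_i)
Step 1: E[X|A_1] = 7.53 / 0.404 = 18.638614
Step 2: E[X|A_2] = 2.3 / 0.1818 = 12.651265
Step 3: E[X|A_3] = 2.22 / 0.2323 = 9.556608
Step 4: E[X|A_4] = 5.57 / 0.1819 = 30.62122
Verification: E[X] = sum E[X*1_A_i] = 7.53 + 2.3 + 2.22 + 5.57 = 17.62


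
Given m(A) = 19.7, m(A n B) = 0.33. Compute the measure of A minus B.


m(A \ B) = m(A) - m(A n B)
= 19.7 - 0.33
= 19.37


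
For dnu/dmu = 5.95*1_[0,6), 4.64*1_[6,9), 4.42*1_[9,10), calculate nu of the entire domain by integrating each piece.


Integrate each piece of the Radon-Nikodym derivative:
Step 1: integral_0^6 5.95 dx = 5.95*(6-0) = 5.95*6 = 35.7
Step 2: integral_6^9 4.64 dx = 4.64*(9-6) = 4.64*3 = 13.92
Step 3: integral_9^10 4.42 dx = 4.42*(10-9) = 4.42*1 = 4.42
Total: 35.7 + 13.92 + 4.42 = 54.04


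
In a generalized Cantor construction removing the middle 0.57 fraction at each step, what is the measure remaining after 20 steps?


Step 1: At each step, fraction remaining = 1 - 0.57 = 0.43
Step 2: After 20 steps, measure = (0.43)^20
Result = 4.670562e-08


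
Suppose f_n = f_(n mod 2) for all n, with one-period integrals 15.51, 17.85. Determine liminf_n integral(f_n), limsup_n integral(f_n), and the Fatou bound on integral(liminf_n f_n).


The sequence (integral(f_n)) is periodic with period 2, repeating the values 15.51, 17.85 indefinitely.
Step 1: For a periodic sequence, every tail (a_m, a_(m+1), ...) contains all 2 period values infinitely often.
Step 2: Hence inf of every tail = min of the period values = min(15.51, 17.85) = 15.51.
        liminf_n integral(f_n) = sup over m of (inf of tail from m) = 15.51.
Step 3: Similarly sup of every tail = max of the period values = 17.85.
        limsup_n integral(f_n) = 17.85.
Step 4: Fatou's lemma: integral(liminf_n f_n) <= liminf_n integral(f_n) = 15.51.
        So the integral of the pointwise liminf is at most 15.51.


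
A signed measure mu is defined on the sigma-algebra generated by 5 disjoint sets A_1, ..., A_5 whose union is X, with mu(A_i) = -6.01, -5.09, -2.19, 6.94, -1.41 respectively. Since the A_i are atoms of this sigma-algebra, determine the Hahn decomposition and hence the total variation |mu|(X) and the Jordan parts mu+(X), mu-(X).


Step 1: Every measurable set is a union of atoms (the cells / points), so a Hahn decomposition is
  obtained by grouping atoms by sign: P = union of atoms with mu > 0, N = union of the remaining atoms.
  Atoms in P (indices): 4;  atoms in N (indices): 1, 2, 3, 5
  Positive values: 6.94
  Negative values: -6.01, -5.09, -2.19, -1.41
Step 2: mu+(X) = mu(P) = sum of positive atom values = 6.94
Step 3: mu-(X) = -mu(N) = sum of |negative atom values| = 14.7
Step 4: |mu|(X) = mu+(X) + mu-(X) = 6.94 + 14.7 = 21.64


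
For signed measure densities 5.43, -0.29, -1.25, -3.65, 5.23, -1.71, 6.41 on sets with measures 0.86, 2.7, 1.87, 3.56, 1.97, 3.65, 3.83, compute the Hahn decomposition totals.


Step 1: Compute signed measure on each set:
  Set 1: 5.43 * 0.86 = 4.6698
  Set 2: -0.29 * 2.7 = -0.783
  Set 3: -1.25 * 1.87 = -2.3375
  Set 4: -3.65 * 3.56 = -12.994
  Set 5: 5.23 * 1.97 = 10.3031
  Set 6: -1.71 * 3.65 = -6.2415
  Set 7: 6.41 * 3.83 = 24.5503
Step 2: Total signed measure = (4.6698) + (-0.783) + (-2.3375) + (-12.994) + (10.3031) + (-6.2415) + (24.5503)
     = 17.1672
Step 3: Positive part mu+(X) = sum of positive contributions = 39.5232
Step 4: Negative part mu-(X) = |sum of negative contributions| = 22.356


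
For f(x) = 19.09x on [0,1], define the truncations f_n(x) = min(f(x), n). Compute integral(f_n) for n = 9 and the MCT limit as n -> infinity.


f(x) = 19.09x on [0,1]; f_n(x) = min(19.09x, n). At n = 9:
Step 1: f(x) reaches 9 at x = 9/19.09 = 0.471451
Step 2: integral(f_9) = integral(19.09x, 0, 0.471451) + integral(9, 0.471451, 1)
       = 19.09*0.471451^2/2 + 9*(1 - 0.471451)
       = 2.12153 + 4.756941
       = 6.87847
Step 3: As n -> infinity, f_n increases to f, so by MCT integral(f_n) -> integral(f) = 19.09/2 = 9.545.
Convergence: integral(f_9) = 6.87847 -> 9.545 as n -> infinity


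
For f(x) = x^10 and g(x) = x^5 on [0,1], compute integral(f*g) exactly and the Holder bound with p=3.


Step 1: Exact integral of f*g = integral(x^15, 0, 1) = 1/16
     = 0.0625
Step 2: Holder bound with p=3, q=1.5:
  ||f||_p = (integral x^30 dx)^(1/3) = (1/31)^(1/3) = 0.318331
  ||g||_q = (integral x^7.5 dx)^(1/1.5) = (1/8.5)^(1/1.5) = 0.240097
Step 3: Holder bound = ||f||_p * ||g||_q = 0.318331 * 0.240097 = 0.076431
Verification: 0.0625 <= 0.076431 (Holder holds)


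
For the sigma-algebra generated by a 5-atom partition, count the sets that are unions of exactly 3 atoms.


Each element of F is a union of some subset of the 5 atoms.
Elements that are unions of exactly 3 atoms correspond to 3-element subsets of the 5 atoms.
Count = C(5, 3) = 5! / (3! * 2!) = 10.


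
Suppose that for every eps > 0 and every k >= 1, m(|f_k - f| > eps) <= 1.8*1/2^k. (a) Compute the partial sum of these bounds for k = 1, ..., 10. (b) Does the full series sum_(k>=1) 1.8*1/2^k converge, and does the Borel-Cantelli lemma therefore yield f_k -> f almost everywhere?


Step 1: List the terms 1.8*1/2^k for k = 1 to 10:
  k=1: 0.9
  k=2: 0.45
  k=3: 0.225
  k=4: 0.1125
  k=5: 0.05625
  k=6: 0.028125
  k=7: 0.014063
  k=8: 0.007031
  k=9: 0.003516
  k=10: 0.001758
Step 2: Partial sum = 0.9 + 0.45 + 0.225 + 0.1125 + 0.05625 + 0.028125 + 0.014063 + 0.007031 + 0.003516 + 0.001758
     = 1.798242
Step 3: The full series sum_(k>=1) 1.8*1/2^k converges (geometric series with ratio 1/2 < 1; a constant multiple of a convergent series converges).
Step 4: Fix eps > 0. Since sum_k m(|f_k - f| > eps) < infinity, the Borel-Cantelli lemma gives
        m(limsup_k {|f_k - f| > eps}) = 0, i.e. for a.e. x, |f_k(x) - f(x)| <= eps for all large k.
        Applying this with eps = 1/j for j = 1, 2, ... and intersecting the countably many full-measure sets,
        for a.e. x we get limsup_k |f_k(x) - f(x)| <= 1/j for every j, hence f_k -> f almost everywhere.
Conclusion: series converges; Borel-Cantelli yields f_k -> f a.e.


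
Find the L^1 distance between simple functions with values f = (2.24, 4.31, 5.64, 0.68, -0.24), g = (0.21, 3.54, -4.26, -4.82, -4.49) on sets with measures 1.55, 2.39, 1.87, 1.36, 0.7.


Step 1: Compute differences f_i - g_i:
  2.24 - 0.21 = 2.03
  4.31 - 3.54 = 0.77
  5.64 - -4.26 = 9.9
  0.68 - -4.82 = 5.5
  -0.24 - -4.49 = 4.25
Step 2: Compute |diff|^1 * measure for each set:
  |2.03|^1 * 1.55 = 2.03 * 1.55 = 3.1465
  |0.77|^1 * 2.39 = 0.77 * 2.39 = 1.8403
  |9.9|^1 * 1.87 = 9.9 * 1.87 = 18.513
  |5.5|^1 * 1.36 = 5.5 * 1.36 = 7.48
  |4.25|^1 * 0.7 = 4.25 * 0.7 = 2.975
Step 3: Sum = 33.9548
Step 4: ||f-g||_1 = (33.9548)^(1/1) = 33.9548


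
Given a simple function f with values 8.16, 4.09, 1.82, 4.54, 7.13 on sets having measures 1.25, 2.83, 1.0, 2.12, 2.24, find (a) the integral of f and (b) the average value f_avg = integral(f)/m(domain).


Step 1: Integral = sum(value_i * measure_i)
= 8.16*1.25 + 4.09*2.83 + 1.82*1.0 + 4.54*2.12 + 7.13*2.24
= 10.2 + 11.5747 + 1.82 + 9.6248 + 15.9712
= 49.1907
Step 2: Total measure of domain = 1.25 + 2.83 + 1.0 + 2.12 + 2.24 = 9.44
Step 3: Average value = 49.1907 / 9.44 = 5.210879


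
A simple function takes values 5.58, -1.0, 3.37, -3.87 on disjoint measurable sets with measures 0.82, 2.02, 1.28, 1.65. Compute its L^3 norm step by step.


Step 1: Compute |f_i|^3 for each value:
  |5.58|^3 = 173.741112
  |-1.0|^3 = 1
  |3.37|^3 = 38.272753
  |-3.87|^3 = 57.960603
Step 2: Multiply by measures and sum:
  173.741112 * 0.82 = 142.467712
  1 * 2.02 = 2.02
  38.272753 * 1.28 = 48.989124
  57.960603 * 1.65 = 95.634995
Sum = 142.467712 + 2.02 + 48.989124 + 95.634995 = 289.111831
Step 3: Take the p-th root:
||f||_3 = (289.111831)^(1/3) = 6.612342


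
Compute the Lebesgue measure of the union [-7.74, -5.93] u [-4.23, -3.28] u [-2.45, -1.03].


For pairwise disjoint intervals, m(union) = sum of lengths.
= (-5.93 - -7.74) + (-3.28 - -4.23) + (-1.03 - -2.45)
= 1.81 + 0.95 + 1.42
= 4.18


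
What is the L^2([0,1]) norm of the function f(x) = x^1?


Step 1: ||f||_2 = (integral_0^1 |x^1|^2 dx)^(1/2)
     = (integral_0^1 x^2 dx)^(1/2)
Step 2: integral_0^1 x^2 dx = [x^3/(3)] from 0 to 1 = 1^3/3
     = 1/3 = 0.333333
Step 3: ||f||_2 = (0.333333)^(1/2) = 0.57735


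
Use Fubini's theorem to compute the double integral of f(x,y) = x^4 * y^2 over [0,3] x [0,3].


By Fubini's theorem, the double integral factors as a product of single integrals:
Step 1: integral_0^3 x^4 dx = [x^5/5] from 0 to 3
     = 3^5/5 = 48.6
Step 2: integral_0^3 y^2 dy = [y^3/3] from 0 to 3
     = 3^3/3 = 9
Step 3: Double integral = 48.6 * 9 = 437.4


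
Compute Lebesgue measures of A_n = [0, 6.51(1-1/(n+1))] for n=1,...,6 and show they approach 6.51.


By continuity of measure from below: if A_n increases to A, then m(A_n) -> m(A).
Here A = [0, 6.51], so m(A) = 6.51
Step 1: a_1 = 6.51*(1 - 1/2) = 3.255, m(A_1) = 3.255
Step 2: a_2 = 6.51*(1 - 1/3) = 4.34, m(A_2) = 4.34
Step 3: a_3 = 6.51*(1 - 1/4) = 4.8825, m(A_3) = 4.8825
Step 4: a_4 = 6.51*(1 - 1/5) = 5.208, m(A_4) = 5.208
Step 5: a_5 = 6.51*(1 - 1/6) = 5.425, m(A_5) = 5.425
Step 6: a_6 = 6.51*(1 - 1/7) = 5.58, m(A_6) = 5.58
Limit: m(A_n) -> m([0,6.51]) = 6.51


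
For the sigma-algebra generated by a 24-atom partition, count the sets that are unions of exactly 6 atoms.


Each element of F is a union of some subset of the 24 atoms.
Elements that are unions of exactly 6 atoms correspond to 6-element subsets of the 24 atoms.
Count = C(24, 6) = 24! / (6! * 18!) = 134596.


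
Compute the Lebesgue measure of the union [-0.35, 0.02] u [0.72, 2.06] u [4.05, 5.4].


For pairwise disjoint intervals, m(union) = sum of lengths.
= (0.02 - -0.35) + (2.06 - 0.72) + (5.4 - 4.05)
= 0.37 + 1.34 + 1.35
= 3.06


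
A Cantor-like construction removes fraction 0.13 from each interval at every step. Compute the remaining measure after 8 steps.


Step 1: At each step, fraction remaining = 1 - 0.13 = 0.87
Step 2: After 8 steps, measure = (0.87)^8
Result = 0.328212


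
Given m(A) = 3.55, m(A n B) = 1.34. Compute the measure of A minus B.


m(A \ B) = m(A) - m(A n B)
= 3.55 - 1.34
= 2.21


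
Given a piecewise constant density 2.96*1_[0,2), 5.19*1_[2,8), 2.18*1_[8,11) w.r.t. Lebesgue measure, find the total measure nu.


Integrate each piece of the Radon-Nikodym derivative:
Step 1: integral_0^2 2.96 dx = 2.96*(2-0) = 2.96*2 = 5.92
Step 2: integral_2^8 5.19 dx = 5.19*(8-2) = 5.19*6 = 31.14
Step 3: integral_8^11 2.18 dx = 2.18*(11-8) = 2.18*3 = 6.54
Total: 5.92 + 31.14 + 6.54 = 43.6


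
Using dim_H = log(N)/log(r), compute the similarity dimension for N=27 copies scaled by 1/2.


For a self-similar set with N copies scaled by 1/r:
dim_H = log(N)/log(r) = log(27)/log(2)
= 3.295837/0.693147
= 4.754888


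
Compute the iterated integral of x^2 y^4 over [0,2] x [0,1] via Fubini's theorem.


By Fubini's theorem, the double integral factors as a product of single integrals:
Step 1: integral_0^2 x^2 dx = [x^3/3] from 0 to 2
     = 2^3/3 = 2.666667
Step 2: integral_0^1 y^4 dy = [y^5/5] from 0 to 1
     = 1^5/5 = 0.2
Step 3: Double integral = 2.666667 * 0.2 = 0.533333


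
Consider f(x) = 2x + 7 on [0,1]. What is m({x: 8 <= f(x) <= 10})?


f^(-1)([8, 10]) = {x : 8 <= 2x + 7 <= 10}
Solving: (8 - 7)/2 <= x <= (10 - 7)/2
= [0.5, 1.5]
Intersecting with [0,1]: [0.5, 1]
Measure = 1 - 0.5 = 0.5


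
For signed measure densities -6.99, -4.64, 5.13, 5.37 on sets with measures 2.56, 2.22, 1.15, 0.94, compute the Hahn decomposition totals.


Step 1: Compute signed measure on each set:
  Set 1: -6.99 * 2.56 = -17.8944
  Set 2: -4.64 * 2.22 = -10.3008
  Set 3: 5.13 * 1.15 = 5.8995
  Set 4: 5.37 * 0.94 = 5.0478
Step 2: Total signed measure = (-17.8944) + (-10.3008) + (5.8995) + (5.0478)
     = -17.2479
Step 3: Positive part mu+(X) = sum of positive contributions = 10.9473
Step 4: Negative part mu-(X) = |sum of negative contributions| = 28.1952


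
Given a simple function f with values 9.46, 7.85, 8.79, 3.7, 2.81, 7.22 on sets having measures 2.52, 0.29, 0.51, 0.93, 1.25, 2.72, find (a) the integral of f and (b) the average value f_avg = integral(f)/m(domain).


Step 1: Integral = sum(value_i * measure_i)
= 9.46*2.52 + 7.85*0.29 + 8.79*0.51 + 3.7*0.93 + 2.81*1.25 + 7.22*2.72
= 23.8392 + 2.2765 + 4.4829 + 3.441 + 3.5125 + 19.6384
= 57.1905
Step 2: Total measure of domain = 2.52 + 0.29 + 0.51 + 0.93 + 1.25 + 2.72 = 8.22
Step 3: Average value = 57.1905 / 8.22 = 6.957482


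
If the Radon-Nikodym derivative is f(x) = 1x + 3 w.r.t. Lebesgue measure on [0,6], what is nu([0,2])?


nu(A) = integral_A (dnu/dmu) dmu = integral_0^2 (1x + 3) dx
Step 1: Antiderivative F(x) = (1/2)x^2 + 3x
Step 2: F(2) = (1/2)*2^2 + 3*2 = 2 + 6 = 8
Step 3: F(0) = (1/2)*0^2 + 3*0 = 0.0 + 0 = 0.0
Step 4: nu([0,2]) = F(2) - F(0) = 8 - 0.0 = 8


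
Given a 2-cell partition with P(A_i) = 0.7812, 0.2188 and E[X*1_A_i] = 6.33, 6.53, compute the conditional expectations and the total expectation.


For each cell A_i: E[X|A_i] = E[X*1_A_i] / P(A_i)
Step 1: E[X|A_1] = 6.33 / 0.7812 = 8.102919
Step 2: E[X|A_2] = 6.53 / 0.2188 = 29.844607
Verification: E[X] = sum E[X*1_A_i] = 6.33 + 6.53 = 12.86
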